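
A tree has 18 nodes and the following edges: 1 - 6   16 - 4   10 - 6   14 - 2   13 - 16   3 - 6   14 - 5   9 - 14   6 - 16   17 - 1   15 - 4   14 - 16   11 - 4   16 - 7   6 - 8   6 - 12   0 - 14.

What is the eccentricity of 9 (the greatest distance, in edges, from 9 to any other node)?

5

Distances from 9 peak at 5, attained at 17.
9-14-16-6-1-17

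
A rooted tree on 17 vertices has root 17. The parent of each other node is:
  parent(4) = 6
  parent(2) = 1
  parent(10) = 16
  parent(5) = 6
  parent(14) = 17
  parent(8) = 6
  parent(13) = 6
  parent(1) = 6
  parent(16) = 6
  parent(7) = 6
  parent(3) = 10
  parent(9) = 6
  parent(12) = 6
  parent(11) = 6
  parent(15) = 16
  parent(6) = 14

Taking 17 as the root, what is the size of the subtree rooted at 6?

Descendants of 6 (including itself): 6, 16, 4, 5, 11, 1, 7, 12, 8, 9, 13, 15, 10, 2, 3. That's 15.

15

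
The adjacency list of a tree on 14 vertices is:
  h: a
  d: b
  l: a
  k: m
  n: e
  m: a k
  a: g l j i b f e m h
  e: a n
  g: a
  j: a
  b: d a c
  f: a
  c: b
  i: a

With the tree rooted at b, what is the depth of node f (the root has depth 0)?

2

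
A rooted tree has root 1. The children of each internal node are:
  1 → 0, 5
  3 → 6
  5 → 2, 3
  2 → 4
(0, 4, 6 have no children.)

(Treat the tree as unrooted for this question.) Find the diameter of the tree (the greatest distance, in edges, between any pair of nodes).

A longest path is 6 - 3 - 5 - 2 - 4, with 4 edges.

4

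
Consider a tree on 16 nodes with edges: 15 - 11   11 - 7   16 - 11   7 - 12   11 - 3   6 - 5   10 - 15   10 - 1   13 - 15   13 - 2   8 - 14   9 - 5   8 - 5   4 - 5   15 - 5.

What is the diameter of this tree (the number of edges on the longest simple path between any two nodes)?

6

Starting from 12, a farthest node is 14 at distance 6.
One longest path: 12-7-11-15-5-8-14.
So the diameter is 6.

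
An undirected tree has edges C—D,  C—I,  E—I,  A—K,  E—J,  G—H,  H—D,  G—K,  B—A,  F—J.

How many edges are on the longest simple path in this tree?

BFS from F reaches B last, at distance 10; BFS from B confirms no node is farther.
Path: F-J-E-I-C-D-H-G-K-A-B.

10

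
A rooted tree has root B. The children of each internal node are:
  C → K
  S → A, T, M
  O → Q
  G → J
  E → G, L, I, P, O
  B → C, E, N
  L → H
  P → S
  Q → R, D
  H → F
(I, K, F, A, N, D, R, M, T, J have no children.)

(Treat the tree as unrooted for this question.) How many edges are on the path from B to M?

4

B - E - P - S - M: 4 edges.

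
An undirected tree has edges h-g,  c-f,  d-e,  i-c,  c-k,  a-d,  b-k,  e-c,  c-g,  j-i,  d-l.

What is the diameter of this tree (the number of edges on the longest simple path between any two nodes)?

5

Starting from h, a farthest node is l at distance 5.
One longest path: h-g-c-e-d-l.
So the diameter is 5.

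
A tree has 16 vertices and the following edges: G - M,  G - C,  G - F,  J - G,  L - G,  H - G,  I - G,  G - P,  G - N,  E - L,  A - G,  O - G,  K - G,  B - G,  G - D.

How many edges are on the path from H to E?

Walking from H: H – G – L – E. Length 3.

3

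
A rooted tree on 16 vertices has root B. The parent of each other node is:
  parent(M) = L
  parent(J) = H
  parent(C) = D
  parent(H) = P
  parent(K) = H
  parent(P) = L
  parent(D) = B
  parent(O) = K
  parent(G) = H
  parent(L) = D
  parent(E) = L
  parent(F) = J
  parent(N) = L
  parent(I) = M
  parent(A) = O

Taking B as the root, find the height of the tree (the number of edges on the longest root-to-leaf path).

7

A sits deepest: B → D → L → P → H → K → O → A — 7 edges from the root.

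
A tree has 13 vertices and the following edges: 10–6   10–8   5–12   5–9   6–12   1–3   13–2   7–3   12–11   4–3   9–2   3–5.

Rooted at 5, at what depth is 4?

5–3–4 — 2 edges.

2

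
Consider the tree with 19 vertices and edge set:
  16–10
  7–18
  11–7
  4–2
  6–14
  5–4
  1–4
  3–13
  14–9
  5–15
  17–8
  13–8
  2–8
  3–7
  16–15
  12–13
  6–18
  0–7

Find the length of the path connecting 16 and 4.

3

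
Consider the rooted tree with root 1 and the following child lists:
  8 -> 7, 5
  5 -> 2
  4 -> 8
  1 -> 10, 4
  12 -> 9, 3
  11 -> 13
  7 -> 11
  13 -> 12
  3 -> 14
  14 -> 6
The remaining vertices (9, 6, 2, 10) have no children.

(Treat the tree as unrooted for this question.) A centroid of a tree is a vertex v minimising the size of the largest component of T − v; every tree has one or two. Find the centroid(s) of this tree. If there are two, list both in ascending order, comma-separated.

7, 11

Removing 11 splits the tree into components of sizes 7, 6; the largest is 7 ≤ ⌊14/2⌋ = 7.
7 is adjacent to 11 and is also a centroid (the largest component after removing it is likewise 7).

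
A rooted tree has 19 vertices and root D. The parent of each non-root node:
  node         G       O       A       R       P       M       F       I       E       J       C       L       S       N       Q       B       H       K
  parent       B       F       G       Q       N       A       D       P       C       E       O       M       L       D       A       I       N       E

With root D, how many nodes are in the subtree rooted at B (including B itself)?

8

The subtree rooted at B contains: B, G, A, M, Q, L, R, S — 8 nodes.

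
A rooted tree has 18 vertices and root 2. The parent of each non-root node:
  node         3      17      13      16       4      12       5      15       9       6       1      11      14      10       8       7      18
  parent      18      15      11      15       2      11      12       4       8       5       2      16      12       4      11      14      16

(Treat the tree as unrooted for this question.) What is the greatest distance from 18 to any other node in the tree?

The node farthest from 18 is 1 (7, 6 also at distance 5), via 18-16-15-4-2-1 — 5 edges.

5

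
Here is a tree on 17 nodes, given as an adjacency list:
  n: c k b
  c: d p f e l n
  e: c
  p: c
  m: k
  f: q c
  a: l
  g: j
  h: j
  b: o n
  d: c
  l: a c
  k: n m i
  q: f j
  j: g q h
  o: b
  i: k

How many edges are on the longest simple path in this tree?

A longest path is g – j – q – f – c – n – k – i, with 7 edges.

7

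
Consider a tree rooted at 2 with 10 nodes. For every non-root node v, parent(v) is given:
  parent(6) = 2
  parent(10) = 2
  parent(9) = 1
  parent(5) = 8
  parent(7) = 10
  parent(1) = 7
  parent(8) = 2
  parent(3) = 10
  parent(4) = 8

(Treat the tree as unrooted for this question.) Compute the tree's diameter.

6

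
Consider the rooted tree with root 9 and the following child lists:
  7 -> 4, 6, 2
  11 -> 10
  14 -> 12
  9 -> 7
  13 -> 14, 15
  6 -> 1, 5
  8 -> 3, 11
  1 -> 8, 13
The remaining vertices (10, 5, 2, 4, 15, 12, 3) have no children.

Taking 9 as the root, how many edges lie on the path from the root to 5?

3

9 – 7 – 6 – 5 — 3 edges.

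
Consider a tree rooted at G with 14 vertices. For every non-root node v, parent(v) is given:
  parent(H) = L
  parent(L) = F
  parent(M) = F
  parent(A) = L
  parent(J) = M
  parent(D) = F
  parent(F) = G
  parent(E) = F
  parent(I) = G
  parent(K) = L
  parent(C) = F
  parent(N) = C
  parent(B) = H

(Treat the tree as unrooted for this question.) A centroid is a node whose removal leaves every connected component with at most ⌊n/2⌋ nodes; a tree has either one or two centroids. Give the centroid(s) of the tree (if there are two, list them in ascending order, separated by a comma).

F

If F is removed the pieces have sizes 5, 2, 2, 2, 1, 1, all ≤ ⌊14/2⌋ = 7.
No neighbour of F does as well, so F is the unique centroid.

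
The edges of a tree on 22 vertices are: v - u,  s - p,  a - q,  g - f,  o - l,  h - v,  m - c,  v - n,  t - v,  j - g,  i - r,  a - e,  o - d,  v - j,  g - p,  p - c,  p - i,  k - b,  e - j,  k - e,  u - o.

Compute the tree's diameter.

8

Starting from l, a farthest node is r at distance 8.
One longest path: l–o–u–v–j–g–p–i–r.
So the diameter is 8.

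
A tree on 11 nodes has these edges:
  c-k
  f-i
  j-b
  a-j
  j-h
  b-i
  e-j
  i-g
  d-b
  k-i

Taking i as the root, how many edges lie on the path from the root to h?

3

Climbing from h to the root: h → j → b → i. That's 3 steps.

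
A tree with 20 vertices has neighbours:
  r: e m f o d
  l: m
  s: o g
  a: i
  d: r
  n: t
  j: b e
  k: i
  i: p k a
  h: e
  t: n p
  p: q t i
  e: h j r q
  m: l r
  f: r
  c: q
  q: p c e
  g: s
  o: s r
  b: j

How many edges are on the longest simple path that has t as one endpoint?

A farthest node from t is g.
The path t – p – q – e – r – o – s – g has 7 edges.

7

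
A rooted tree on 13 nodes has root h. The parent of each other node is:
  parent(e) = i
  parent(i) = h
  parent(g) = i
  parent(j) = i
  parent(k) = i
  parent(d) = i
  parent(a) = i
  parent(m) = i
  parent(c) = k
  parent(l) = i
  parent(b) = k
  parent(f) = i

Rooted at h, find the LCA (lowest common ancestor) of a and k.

i

a's ancestor chain is a, i, h and k's is k, i, h; they first meet at i.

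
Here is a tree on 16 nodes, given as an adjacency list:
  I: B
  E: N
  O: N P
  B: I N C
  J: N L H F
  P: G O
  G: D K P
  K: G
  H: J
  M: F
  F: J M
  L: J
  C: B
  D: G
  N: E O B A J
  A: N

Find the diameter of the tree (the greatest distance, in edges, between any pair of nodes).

A longest path is K-G-P-O-N-J-F-M, with 7 edges.

7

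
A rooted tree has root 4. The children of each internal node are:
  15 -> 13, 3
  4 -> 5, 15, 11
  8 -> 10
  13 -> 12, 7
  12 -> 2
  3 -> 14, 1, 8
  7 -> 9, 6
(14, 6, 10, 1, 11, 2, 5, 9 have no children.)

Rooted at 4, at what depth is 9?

Climbing from 9 to the root: 9–7–13–15–4. That's 4 steps.

4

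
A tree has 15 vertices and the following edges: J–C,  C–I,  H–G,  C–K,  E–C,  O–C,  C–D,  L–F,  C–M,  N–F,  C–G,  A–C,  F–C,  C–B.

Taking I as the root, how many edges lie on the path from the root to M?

Path from I to M: I – C – M, which has 2 edges.

2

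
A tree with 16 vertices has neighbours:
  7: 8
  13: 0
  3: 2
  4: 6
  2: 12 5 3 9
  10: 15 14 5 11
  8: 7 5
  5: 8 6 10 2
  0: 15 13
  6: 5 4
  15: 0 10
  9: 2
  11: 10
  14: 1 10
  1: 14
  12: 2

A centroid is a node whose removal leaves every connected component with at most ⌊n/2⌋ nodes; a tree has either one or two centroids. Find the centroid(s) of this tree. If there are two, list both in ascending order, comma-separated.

If 5 is removed the pieces have sizes 7, 4, 2, 2, all ≤ ⌊16/2⌋ = 8.
No neighbour of 5 does as well, so 5 is the unique centroid.

5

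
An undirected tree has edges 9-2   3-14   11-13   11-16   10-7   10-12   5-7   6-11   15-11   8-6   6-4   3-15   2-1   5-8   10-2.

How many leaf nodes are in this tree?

7

Exactly 7 nodes have a single neighbour: 1, 4, 9, 12, 13, 14, 16.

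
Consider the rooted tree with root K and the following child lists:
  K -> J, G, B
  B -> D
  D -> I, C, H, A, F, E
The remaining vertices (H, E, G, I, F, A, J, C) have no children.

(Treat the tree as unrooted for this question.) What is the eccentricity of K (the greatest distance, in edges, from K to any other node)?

The node farthest from K is E (H, C, F, A, I also at distance 3), via K – B – D – E — 3 edges.

3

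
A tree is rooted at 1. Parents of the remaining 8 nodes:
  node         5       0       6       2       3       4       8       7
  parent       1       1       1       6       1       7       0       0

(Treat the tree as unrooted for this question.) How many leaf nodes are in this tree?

Exactly 5 nodes have a single neighbour: 2, 3, 4, 5, 8.

5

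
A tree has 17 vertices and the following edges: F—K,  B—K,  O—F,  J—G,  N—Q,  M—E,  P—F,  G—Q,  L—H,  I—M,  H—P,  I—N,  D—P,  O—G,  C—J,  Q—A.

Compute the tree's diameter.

BFS from L reaches E last, at distance 10; BFS from E confirms no node is farther.
Path: L – H – P – F – O – G – Q – N – I – M – E.

10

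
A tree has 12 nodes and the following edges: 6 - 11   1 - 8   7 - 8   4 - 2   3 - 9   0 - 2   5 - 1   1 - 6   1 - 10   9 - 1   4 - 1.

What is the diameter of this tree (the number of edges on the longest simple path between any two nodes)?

5

A longest path is 3 - 9 - 1 - 4 - 2 - 0, with 5 edges.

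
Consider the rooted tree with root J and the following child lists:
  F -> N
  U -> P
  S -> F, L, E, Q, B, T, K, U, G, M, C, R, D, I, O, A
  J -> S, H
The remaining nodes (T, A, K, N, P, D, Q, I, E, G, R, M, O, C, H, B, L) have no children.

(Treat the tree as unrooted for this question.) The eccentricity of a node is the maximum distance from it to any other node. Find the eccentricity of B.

3

A farthest node from B is N (P, H also at distance 3).
The path B – S – F – N has 3 edges.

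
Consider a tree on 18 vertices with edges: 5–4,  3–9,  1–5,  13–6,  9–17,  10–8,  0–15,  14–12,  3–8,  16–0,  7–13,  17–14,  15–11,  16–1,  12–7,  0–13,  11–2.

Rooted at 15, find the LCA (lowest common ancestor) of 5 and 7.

5's ancestor chain is 5, 1, 16, 0, 15 and 7's is 7, 13, 0, 15; they first meet at 0.

0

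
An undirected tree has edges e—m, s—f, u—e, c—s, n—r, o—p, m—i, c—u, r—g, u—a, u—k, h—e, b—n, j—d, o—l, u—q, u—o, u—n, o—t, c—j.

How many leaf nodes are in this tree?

The leaves are a, b, d, f, g, h, i, k, l, p, q, t.
That is 12 leaves.

12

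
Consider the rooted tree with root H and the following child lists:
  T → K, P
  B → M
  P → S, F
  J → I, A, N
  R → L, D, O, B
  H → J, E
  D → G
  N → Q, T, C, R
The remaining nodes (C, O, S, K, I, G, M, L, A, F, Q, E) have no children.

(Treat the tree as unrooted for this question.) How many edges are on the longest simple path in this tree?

6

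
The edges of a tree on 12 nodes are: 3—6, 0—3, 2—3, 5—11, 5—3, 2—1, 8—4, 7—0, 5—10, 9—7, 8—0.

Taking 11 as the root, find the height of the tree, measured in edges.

A deepest node is 9, reached by 11-5-3-0-7-9.
That path has 5 edges, so the height is 5.

5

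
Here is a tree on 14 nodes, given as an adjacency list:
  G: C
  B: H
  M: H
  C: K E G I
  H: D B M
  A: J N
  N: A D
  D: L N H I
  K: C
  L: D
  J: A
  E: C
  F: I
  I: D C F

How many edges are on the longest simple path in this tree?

6

Starting from G, a farthest node is J at distance 6.
One longest path: G - C - I - D - N - A - J.
So the diameter is 6.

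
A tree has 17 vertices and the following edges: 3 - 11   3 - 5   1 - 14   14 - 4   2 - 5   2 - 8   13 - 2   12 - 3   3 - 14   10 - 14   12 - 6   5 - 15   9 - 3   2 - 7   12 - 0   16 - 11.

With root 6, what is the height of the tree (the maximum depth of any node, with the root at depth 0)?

5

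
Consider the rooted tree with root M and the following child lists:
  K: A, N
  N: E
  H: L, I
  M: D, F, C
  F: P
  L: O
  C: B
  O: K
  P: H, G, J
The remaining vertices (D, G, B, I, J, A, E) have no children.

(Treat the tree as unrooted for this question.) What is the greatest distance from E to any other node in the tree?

The node farthest from E is B, via E-N-K-O-L-H-P-F-M-C-B — 10 edges.

10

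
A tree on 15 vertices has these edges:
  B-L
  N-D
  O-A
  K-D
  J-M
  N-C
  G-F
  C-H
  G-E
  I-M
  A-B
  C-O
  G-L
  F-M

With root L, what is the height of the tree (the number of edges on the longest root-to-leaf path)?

7

The longest root-to-leaf path is L → B → A → O → C → N → D → K (7 edges).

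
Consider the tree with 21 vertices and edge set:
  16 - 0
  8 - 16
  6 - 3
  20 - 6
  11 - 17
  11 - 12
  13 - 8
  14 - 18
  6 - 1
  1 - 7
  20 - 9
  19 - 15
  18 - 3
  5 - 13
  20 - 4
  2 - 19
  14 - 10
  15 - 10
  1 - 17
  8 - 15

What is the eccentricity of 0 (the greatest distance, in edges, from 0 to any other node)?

A farthest node from 0 is 12.
The path 0–16–8–15–10–14–18–3–6–1–17–11–12 has 12 edges.

12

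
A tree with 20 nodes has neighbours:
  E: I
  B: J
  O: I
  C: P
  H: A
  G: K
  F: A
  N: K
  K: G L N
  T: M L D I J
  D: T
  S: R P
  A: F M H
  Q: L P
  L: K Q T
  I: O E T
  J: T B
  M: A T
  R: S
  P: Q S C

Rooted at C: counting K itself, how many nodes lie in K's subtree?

3

K's subtree: {K, N, G}, size 3.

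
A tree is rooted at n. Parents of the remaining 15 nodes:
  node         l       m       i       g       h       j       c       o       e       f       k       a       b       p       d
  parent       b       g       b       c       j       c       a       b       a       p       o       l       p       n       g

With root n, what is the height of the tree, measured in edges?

7

The longest root-to-leaf path is n → p → b → l → a → c → g → d (7 edges).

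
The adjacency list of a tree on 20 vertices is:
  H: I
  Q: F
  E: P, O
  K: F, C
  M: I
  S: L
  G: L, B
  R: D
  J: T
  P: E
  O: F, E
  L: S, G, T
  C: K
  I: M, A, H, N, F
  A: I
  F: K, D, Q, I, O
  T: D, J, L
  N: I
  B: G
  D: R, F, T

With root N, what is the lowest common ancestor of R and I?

Path R→root: R D F I N; path I→root: I N.
First common node: I.

I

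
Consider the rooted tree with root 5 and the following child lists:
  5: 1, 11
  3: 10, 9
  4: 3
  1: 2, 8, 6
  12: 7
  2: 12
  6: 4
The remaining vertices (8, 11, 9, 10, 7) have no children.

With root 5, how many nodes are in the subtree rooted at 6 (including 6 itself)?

5

Descendants of 6 (including itself): 6, 4, 3, 10, 9. That's 5.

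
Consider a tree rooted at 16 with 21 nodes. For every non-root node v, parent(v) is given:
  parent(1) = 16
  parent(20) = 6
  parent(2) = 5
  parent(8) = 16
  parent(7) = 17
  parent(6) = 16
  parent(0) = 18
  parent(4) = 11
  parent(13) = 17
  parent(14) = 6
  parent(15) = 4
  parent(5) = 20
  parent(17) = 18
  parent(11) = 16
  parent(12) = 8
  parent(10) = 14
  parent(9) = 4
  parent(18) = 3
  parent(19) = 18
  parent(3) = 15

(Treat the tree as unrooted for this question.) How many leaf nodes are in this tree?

9

Exactly 9 nodes have a single neighbour: 0, 1, 2, 7, 9, 10, 12, 13, 19.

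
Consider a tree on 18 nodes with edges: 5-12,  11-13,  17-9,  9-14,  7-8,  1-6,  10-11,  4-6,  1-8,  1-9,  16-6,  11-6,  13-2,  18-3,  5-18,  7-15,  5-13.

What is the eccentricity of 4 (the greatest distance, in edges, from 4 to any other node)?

6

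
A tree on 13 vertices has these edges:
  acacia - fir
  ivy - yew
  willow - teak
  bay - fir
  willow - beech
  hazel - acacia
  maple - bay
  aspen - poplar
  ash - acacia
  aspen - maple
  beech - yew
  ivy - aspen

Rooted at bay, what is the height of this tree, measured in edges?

A deepest node is teak, reached by bay–maple–aspen–ivy–yew–beech–willow–teak.
That path has 7 edges, so the height is 7.

7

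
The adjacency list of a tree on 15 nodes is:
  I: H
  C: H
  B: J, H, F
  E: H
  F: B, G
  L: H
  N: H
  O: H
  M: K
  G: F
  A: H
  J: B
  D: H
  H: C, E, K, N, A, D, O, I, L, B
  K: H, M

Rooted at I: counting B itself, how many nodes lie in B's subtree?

4

Descendants of B (including itself): B, F, J, G. That's 4.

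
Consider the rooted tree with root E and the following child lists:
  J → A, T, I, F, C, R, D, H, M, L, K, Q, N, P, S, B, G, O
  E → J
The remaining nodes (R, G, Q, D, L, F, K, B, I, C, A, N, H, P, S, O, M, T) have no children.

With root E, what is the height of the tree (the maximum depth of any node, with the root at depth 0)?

2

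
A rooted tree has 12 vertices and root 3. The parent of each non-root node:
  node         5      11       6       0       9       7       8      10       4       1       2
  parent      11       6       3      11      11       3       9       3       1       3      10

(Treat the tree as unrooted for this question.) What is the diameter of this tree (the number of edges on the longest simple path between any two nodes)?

6

Starting from 2, a farthest node is 8 at distance 6.
One longest path: 2 – 10 – 3 – 6 – 11 – 9 – 8.
So the diameter is 6.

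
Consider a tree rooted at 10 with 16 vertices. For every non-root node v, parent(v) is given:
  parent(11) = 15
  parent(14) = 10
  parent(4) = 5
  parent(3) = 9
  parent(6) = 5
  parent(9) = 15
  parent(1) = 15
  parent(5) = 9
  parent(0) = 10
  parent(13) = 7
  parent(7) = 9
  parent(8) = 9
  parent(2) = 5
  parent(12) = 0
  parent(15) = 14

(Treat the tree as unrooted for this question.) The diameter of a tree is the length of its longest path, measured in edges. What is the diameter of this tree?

7

Starting from 12, a farthest node is 4 at distance 7.
One longest path: 12 – 0 – 10 – 14 – 15 – 9 – 5 – 4.
So the diameter is 7.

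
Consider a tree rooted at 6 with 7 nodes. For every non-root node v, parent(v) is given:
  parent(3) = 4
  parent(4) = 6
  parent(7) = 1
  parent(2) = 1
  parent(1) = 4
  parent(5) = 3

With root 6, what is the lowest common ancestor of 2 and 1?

1

Path 2→root: 2 1 4 6; path 1→root: 1 4 6.
First common node: 1.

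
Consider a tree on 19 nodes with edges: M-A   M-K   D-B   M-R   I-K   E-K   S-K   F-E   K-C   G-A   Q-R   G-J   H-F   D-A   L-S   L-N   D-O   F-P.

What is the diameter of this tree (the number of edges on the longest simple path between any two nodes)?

BFS from H reaches O last, at distance 7; BFS from O confirms no node is farther.
Path: H-F-E-K-M-A-D-O.

7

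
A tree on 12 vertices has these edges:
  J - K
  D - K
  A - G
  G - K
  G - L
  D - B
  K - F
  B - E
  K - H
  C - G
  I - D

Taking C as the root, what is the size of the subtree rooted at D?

4

The subtree rooted at D contains: D, B, I, E — 4 nodes.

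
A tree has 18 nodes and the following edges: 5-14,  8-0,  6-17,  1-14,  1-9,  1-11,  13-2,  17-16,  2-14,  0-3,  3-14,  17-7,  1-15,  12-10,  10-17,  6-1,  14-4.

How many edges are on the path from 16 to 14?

4

The path is 16 – 17 – 6 – 1 – 14, which has 4 edges.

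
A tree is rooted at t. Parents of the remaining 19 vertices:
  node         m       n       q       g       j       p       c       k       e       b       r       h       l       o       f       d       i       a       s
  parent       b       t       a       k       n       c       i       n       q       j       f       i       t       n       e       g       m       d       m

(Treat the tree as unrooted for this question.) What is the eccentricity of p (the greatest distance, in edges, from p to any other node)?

Distances from p peak at 14, attained at r.
p-c-i-m-b-j-n-k-g-d-a-q-e-f-r

14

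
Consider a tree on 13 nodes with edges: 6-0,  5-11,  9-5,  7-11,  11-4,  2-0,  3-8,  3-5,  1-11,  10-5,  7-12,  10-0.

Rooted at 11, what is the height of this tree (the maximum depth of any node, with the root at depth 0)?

4

A deepest node is 6, reached by 11–5–10–0–6.
That path has 4 edges, so the height is 4.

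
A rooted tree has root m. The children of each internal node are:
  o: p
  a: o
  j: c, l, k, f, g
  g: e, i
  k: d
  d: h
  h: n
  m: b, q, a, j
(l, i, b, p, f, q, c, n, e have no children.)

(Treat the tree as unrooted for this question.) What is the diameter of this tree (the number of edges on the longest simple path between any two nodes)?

8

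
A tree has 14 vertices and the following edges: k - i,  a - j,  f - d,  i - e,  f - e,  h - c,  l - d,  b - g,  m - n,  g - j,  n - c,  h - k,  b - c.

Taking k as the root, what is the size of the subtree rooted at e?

4

The subtree rooted at e contains: e, f, d, l — 4 nodes.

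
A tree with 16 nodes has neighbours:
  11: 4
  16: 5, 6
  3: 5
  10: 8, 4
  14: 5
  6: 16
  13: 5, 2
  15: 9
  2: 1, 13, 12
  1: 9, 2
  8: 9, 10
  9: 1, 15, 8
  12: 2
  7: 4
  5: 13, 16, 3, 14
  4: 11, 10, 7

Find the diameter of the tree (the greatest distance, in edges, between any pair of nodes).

10

A longest path is 11 – 4 – 10 – 8 – 9 – 1 – 2 – 13 – 5 – 16 – 6, with 10 edges.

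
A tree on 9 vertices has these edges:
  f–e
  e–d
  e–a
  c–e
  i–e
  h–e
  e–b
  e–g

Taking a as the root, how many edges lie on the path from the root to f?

a–e–f — 2 edges.

2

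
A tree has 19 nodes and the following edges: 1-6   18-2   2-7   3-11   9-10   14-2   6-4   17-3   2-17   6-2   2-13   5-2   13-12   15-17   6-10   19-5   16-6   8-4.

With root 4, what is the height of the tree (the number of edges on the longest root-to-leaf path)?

5

The longest root-to-leaf path is 4 – 6 – 2 – 17 – 3 – 11 (5 edges).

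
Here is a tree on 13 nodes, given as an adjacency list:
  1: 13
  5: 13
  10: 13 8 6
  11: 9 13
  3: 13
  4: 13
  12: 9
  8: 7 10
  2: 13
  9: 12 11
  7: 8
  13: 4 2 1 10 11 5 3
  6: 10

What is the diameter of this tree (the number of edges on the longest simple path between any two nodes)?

BFS from 12 reaches 7 last, at distance 6; BFS from 7 confirms no node is farther.
Path: 12–9–11–13–10–8–7.

6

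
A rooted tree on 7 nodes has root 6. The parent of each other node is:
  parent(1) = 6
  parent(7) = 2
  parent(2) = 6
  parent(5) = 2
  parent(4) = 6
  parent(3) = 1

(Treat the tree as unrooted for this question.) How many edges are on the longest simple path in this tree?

4

BFS from 7 reaches 3 last, at distance 4; BFS from 3 confirms no node is farther.
Path: 7-2-6-1-3.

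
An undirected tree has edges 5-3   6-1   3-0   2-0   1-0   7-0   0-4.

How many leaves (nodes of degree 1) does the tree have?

5

Degree-1 nodes: 2, 4, 5, 6, 7 — 5 of them.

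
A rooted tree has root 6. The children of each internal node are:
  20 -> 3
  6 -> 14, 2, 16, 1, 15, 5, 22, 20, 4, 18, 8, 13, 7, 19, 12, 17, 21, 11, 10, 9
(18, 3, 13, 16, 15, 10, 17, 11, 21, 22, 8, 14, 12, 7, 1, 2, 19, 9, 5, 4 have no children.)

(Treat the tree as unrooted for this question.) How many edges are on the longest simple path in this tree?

A longest path is 3–20–6–1, with 3 edges.

3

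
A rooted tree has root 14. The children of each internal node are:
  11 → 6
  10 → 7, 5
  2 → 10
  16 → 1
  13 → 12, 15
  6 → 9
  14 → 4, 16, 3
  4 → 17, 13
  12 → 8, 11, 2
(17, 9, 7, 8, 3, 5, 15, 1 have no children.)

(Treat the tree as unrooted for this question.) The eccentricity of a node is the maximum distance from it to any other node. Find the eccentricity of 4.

A farthest node from 4 is 9 (5, 7 also at distance 5).
The path 4-13-12-11-6-9 has 5 edges.

5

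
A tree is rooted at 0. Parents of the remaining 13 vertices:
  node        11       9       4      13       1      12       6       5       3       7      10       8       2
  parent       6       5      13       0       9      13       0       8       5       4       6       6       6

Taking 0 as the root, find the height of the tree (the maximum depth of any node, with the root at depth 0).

5

1 sits deepest: 0 – 6 – 8 – 5 – 9 – 1 — 5 edges from the root.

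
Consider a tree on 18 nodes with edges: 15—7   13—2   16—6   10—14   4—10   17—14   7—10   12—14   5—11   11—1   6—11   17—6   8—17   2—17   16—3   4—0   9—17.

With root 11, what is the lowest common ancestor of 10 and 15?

Path 10→root: 10 14 17 6 11; path 15→root: 15 7 10 14 17 6 11.
First common node: 10.

10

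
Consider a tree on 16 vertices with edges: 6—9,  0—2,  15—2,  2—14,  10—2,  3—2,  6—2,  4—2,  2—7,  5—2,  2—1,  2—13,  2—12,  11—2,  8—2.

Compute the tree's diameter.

BFS from 9 reaches 14 last, at distance 3; BFS from 14 confirms no node is farther.
Path: 9 – 6 – 2 – 14.

3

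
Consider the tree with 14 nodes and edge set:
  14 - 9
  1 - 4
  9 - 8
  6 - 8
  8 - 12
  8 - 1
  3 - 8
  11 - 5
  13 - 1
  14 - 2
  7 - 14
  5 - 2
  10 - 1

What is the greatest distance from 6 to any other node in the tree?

Distances from 6 peak at 6, attained at 11.
6 – 8 – 9 – 14 – 2 – 5 – 11

6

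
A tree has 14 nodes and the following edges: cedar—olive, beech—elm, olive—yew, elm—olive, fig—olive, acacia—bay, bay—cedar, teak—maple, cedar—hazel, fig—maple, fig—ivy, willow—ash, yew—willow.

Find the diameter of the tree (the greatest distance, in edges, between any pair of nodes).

6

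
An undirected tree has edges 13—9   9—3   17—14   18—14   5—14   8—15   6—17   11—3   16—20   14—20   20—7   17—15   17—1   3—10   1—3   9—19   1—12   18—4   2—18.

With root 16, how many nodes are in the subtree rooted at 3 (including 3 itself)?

6

Descendants of 3 (including itself): 3, 9, 11, 10, 13, 19. That's 6.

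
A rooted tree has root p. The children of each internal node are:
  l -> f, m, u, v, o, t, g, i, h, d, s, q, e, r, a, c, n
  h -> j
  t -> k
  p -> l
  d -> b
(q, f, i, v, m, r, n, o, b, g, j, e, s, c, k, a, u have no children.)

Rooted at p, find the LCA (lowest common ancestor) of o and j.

l

Ancestors of o (toward the root): o, l, p.
Ancestors of j: j, h, l, p.
The deepest node appearing in both lists is l.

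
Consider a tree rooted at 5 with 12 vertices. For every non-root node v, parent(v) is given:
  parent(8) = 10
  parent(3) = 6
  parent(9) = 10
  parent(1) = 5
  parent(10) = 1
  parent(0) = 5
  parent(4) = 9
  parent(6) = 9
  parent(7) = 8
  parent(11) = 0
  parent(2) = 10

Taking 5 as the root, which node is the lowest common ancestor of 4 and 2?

Path 4→root: 4 9 10 1 5; path 2→root: 2 10 1 5.
First common node: 10.

10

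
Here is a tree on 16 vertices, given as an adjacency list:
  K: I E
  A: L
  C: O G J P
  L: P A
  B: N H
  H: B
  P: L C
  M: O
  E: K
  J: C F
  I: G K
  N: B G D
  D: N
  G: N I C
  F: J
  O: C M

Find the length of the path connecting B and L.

Walking from B: B–N–G–C–P–L. Length 5.

5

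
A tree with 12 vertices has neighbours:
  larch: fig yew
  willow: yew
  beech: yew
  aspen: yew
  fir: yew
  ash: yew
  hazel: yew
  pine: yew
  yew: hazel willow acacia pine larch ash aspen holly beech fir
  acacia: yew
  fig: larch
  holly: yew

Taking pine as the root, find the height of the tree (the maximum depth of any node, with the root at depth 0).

The longest root-to-leaf path is pine-yew-larch-fig (3 edges).

3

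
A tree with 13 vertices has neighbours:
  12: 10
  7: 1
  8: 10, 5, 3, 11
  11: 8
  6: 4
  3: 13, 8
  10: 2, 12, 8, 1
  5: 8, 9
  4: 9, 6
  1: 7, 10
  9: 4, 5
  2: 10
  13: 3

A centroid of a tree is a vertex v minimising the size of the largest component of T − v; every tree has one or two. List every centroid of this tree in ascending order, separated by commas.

Delete 8: the remaining components have sizes 5, 4, 2, 1. Max 5 ≤ 6, so 8 is a centroid.
Every other node leaves some component of size > 6, so the centroid is unique.

8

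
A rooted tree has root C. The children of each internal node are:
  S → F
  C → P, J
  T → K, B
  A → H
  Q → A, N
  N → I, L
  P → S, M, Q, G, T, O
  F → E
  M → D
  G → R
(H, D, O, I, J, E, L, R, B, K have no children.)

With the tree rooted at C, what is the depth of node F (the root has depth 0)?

3

Path from C to F: C – P – S – F, which has 3 edges.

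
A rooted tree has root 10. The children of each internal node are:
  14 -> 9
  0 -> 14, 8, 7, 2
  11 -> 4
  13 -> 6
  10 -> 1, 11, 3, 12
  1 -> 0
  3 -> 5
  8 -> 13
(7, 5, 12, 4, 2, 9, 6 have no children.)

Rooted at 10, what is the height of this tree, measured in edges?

6 sits deepest: 10 – 1 – 0 – 8 – 13 – 6 — 5 edges from the root.

5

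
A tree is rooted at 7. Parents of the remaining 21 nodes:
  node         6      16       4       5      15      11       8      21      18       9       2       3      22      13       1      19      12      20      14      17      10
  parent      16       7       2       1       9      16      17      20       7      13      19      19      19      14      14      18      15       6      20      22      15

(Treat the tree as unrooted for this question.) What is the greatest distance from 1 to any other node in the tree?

The node farthest from 1 is 8, via 1–14–20–6–16–7–18–19–22–17–8 — 10 edges.

10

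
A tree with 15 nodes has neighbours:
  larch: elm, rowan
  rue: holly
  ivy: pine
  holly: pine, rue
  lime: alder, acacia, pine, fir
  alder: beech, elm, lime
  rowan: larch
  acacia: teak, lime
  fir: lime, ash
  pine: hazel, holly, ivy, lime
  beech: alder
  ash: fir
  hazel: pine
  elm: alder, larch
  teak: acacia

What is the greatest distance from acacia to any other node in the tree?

5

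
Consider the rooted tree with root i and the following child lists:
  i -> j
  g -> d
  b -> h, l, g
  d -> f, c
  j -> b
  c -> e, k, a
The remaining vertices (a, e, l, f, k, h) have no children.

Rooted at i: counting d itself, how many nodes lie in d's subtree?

The subtree rooted at d contains: d, c, f, a, k, e — 6 nodes.

6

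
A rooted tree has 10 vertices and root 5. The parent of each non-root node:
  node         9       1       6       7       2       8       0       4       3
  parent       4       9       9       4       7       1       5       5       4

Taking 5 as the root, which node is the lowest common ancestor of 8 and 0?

Ancestors of 8 (toward the root): 8, 1, 9, 4, 5.
Ancestors of 0: 0, 5.
The deepest node appearing in both lists is 5.

5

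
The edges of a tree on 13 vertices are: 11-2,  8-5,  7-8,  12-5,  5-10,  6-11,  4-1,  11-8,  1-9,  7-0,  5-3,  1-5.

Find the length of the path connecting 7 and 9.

4

Walking from 7: 7–8–5–1–9. Length 4.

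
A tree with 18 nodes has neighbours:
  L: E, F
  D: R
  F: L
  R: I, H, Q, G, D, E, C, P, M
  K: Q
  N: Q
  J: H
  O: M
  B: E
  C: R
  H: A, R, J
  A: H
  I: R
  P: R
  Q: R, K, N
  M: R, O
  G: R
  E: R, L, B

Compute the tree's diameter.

5

A longest path is F - L - E - R - H - A, with 5 edges.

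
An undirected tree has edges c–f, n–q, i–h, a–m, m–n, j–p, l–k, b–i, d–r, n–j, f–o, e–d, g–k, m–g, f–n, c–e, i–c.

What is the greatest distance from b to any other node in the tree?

8

Distances from b peak at 8, attained at l.
b – i – c – f – n – m – g – k – l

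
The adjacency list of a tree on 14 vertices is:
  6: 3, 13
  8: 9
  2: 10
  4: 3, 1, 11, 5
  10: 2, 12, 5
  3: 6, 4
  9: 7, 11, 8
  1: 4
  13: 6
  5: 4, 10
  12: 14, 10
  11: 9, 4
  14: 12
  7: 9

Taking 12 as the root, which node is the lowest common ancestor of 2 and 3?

10

Ancestors of 2 (toward the root): 2, 10, 12.
Ancestors of 3: 3, 4, 5, 10, 12.
The deepest node appearing in both lists is 10.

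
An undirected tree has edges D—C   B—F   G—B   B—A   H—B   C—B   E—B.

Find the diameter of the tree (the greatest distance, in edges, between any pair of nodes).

BFS from D reaches G last, at distance 3; BFS from G confirms no node is farther.
Path: D–C–B–G.

3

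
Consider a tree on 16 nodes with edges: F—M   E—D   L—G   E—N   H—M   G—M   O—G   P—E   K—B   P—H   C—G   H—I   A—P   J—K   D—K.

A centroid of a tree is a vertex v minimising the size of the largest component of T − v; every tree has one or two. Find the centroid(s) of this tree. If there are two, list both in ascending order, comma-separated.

Delete H: the remaining components have sizes 8, 6, 1. Max 8 ≤ 8, so H is a centroid.
Its neighbour P also leaves a largest component of size 8, so both are centroids.

H, P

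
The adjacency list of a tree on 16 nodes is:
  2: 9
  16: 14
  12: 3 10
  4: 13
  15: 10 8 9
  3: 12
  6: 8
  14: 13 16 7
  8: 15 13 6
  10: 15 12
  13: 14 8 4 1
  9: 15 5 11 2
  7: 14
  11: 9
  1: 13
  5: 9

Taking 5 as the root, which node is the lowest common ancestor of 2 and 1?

9

Path 2→root: 2 9 5; path 1→root: 1 13 8 15 9 5.
First common node: 9.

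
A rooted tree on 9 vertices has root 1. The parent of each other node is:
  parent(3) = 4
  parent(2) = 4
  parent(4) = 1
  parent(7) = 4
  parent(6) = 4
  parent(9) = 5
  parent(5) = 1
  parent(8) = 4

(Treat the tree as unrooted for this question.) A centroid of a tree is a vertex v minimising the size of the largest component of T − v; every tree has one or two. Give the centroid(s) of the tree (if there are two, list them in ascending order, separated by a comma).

Delete 4: the remaining components have sizes 3, 1, 1, 1, 1, 1. Max 3 ≤ 4, so 4 is a centroid.
No neighbour of 4 does as well, so 4 is the unique centroid.

4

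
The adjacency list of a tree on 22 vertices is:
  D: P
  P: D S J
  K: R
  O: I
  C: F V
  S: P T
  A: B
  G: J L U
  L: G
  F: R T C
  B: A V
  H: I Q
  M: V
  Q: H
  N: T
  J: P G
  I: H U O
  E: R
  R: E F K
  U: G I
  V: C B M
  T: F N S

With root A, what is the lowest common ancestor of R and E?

Path R→root: R F C V B A; path E→root: E R F C V B A.
First common node: R.

R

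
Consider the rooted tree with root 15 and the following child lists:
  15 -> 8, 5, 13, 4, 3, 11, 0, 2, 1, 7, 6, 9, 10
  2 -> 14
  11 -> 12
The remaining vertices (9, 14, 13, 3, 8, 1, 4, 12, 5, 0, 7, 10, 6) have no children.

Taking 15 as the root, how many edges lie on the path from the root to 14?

Climbing from 14 to the root: 14 → 2 → 15. That's 2 steps.

2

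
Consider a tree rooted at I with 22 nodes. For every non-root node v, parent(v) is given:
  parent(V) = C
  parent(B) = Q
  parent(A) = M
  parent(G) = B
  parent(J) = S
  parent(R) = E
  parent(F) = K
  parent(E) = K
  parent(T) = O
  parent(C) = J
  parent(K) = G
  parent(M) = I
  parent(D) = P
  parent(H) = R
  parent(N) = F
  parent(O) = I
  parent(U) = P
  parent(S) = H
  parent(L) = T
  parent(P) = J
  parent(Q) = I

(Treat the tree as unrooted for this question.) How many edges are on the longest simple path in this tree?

BFS from V reaches L last, at distance 14; BFS from L confirms no node is farther.
Path: V-C-J-S-H-R-E-K-G-B-Q-I-O-T-L.

14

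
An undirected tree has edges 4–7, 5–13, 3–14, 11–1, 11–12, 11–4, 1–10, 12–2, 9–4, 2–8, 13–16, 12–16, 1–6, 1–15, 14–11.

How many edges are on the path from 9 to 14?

3

The path is 9–4–11–14, which has 3 edges.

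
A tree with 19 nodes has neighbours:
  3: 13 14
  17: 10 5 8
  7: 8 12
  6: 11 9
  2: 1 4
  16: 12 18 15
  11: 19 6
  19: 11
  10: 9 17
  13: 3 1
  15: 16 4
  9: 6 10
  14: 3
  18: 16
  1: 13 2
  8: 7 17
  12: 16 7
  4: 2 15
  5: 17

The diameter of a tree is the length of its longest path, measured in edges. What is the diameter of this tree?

BFS from 19 reaches 14 last, at distance 16; BFS from 14 confirms no node is farther.
Path: 19 - 11 - 6 - 9 - 10 - 17 - 8 - 7 - 12 - 16 - 15 - 4 - 2 - 1 - 13 - 3 - 14.

16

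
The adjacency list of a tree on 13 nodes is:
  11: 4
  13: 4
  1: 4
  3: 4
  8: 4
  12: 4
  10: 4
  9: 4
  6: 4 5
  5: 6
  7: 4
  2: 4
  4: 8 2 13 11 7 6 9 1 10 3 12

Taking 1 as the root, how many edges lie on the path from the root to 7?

2

Path from 1 to 7: 1 – 4 – 7, which has 2 edges.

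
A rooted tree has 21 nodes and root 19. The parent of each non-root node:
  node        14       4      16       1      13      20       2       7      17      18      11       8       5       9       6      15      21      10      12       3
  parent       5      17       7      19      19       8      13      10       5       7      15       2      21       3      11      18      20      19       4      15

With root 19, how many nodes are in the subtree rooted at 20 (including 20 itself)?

Descendants of 20 (including itself): 20, 21, 5, 17, 14, 4, 12. That's 7.

7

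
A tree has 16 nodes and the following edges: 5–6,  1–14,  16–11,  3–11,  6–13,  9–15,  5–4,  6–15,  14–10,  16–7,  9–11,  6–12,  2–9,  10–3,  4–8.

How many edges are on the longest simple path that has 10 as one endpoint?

A farthest node from 10 is 8.
The path 10 – 3 – 11 – 9 – 15 – 6 – 5 – 4 – 8 has 8 edges.

8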